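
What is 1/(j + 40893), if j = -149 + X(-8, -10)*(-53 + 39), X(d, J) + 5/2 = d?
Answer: 1/40891 ≈ 2.4455e-5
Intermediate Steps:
X(d, J) = -5/2 + d
j = -2 (j = -149 + (-5/2 - 8)*(-53 + 39) = -149 - 21/2*(-14) = -149 + 147 = -2)
1/(j + 40893) = 1/(-2 + 40893) = 1/40891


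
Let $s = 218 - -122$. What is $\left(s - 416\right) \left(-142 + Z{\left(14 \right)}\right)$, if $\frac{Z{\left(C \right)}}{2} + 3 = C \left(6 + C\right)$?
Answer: $-31312$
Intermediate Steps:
$s = 340$ ($s = 218 + 122 = 340$)
$Z{\left(C \right)} = -6 + 2 C \left(6 + C\right)$
$\left(s - 416\right) \left(-142 + Z{\left(14 \right)}\right) = \left(340 - 416\right) \left(-142 + \left(-6 + 2 \cdot 14^{2} + 12 \cdot 14\right)\right) = - 76 \left(-142 + \left(-6 + 2 \cdot 196 + 168\right)\right) = - 76 \left(-142 + \left(-6 + 392 + 168\right)\right) = - 76 \left(-142 + 554\right) = \left(-76\right) 412 = -31312$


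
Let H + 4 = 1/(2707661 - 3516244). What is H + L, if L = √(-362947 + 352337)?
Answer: -3234333/808583 + I*√10610 ≈ -4.0 + 103.0*I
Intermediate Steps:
H = -3234333/808583 (H = -4 + 1/(2707661 - 3516244) = -4 + 1/(-808583) = -4 - 1/808583 = -3234333/808583 ≈ -4.0000)
L = I*√10610 (L = √(-10610) = I*√10610 ≈ 103.0*I)
H + L = -3234333/808583 + I*√10610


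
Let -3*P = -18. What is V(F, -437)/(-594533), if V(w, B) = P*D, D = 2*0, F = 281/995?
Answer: 0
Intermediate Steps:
P = 6 (P = -⅓*(-18) = 6)
F = 281/995 (F = 281*(1/995) = 281/995 ≈ 0.28241)
D = 0
V(w, B) = 0 (V(w, B) = 6*0 = 0)
V(F, -437)/(-594533) = 0/(-594533) = 0*(-1/594533) = 0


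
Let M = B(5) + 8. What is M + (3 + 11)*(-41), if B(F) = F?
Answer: -561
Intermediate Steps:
M = 13 (M = 5 + 8 = 13)
M + (3 + 11)*(-41) = 13 + (3 + 11)*(-41) = 13 + 14*(-41) = 13 - 574 = -561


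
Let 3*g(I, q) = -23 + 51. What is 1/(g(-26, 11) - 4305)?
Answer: -3/12887 ≈ -0.00023279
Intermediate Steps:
g(I, q) = 28/3 (g(I, q) = (-23 + 51)/3 = (1/3)*28 = 28/3)
1/(g(-26, 11) - 4305) = 1/(28/3 - 4305) = 1/(-12887/3) = -3/12887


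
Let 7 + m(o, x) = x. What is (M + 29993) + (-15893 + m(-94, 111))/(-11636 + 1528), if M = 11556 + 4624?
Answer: 24564867/532 ≈ 46175.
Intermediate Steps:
m(o, x) = -7 + x
M = 16180
(M + 29993) + (-15893 + m(-94, 111))/(-11636 + 1528) = (16180 + 29993) + (-15893 + (-7 + 111))/(-11636 + 1528) = 46173 + (-15893 + 104)/(-10108) = 46173 - 15789*(-1/10108) = 46173 + 831/532 = 24564867/532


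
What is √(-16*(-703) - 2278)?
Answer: √8970 ≈ 94.710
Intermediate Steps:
√(-16*(-703) - 2278) = √(11248 - 2278) = √8970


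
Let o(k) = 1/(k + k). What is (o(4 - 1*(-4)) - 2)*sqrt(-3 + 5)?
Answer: -31*sqrt(2)/16 ≈ -2.7400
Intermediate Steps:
o(k) = 1/(2*k)
(o(4 - 1*(-4)) - 2)*sqrt(-3 + 5) = (1/(2*(4 - 1*(-4))) - 2)*sqrt(-3 + 5) = (1/(2*(4 + 4)) - 2)*sqrt(2) = ((1/2)/8 - 2)*sqrt(2) = ((1/2)*(1/8) - 2)*sqrt(2) = (1/16 - 2)*sqrt(2) = -31*sqrt(2)/16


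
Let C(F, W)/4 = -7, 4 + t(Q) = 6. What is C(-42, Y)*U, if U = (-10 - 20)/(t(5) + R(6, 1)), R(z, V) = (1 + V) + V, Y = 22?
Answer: 168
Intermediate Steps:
t(Q) = 2 (t(Q) = -4 + 6 = 2)
C(F, W) = -28 (C(F, W) = 4*(-7) = -28)
R(z, V) = 1 + 2*V
U = -6 (U = (-10 - 20)/(2 + (1 + 2*1)) = -30/(2 + (1 + 2)) = -30/(2 + 3) = -30/5 = -30*1/5 = -6)
C(-42, Y)*U = -28*(-6) = 168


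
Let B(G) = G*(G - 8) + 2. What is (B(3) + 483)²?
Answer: 220900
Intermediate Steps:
B(G) = 2 + G*(-8 + G) (B(G) = G*(-8 + G) + 2 = 2 + G*(-8 + G))
(B(3) + 483)² = ((2 + 3² - 8*3) + 483)² = ((2 + 9 - 24) + 483)² = (-13 + 483)² = 470² = 220900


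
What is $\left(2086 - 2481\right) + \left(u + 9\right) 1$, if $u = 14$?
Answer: $-372$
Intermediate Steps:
$\left(2086 - 2481\right) + \left(u + 9\right) 1 = \left(2086 - 2481\right) + \left(14 + 9\right) 1 = -395 + 23 \cdot 1 = -395 + 23 = -372$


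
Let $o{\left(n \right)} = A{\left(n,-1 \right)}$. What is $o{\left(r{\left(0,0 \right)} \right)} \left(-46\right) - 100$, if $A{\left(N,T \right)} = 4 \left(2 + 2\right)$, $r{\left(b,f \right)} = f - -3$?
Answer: $-836$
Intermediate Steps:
$r{\left(b,f \right)} = 3 + f$ ($r{\left(b,f \right)} = f + 3 = 3 + f$)
$A{\left(N,T \right)} = 16$ ($A{\left(N,T \right)} = 4 \cdot 4 = 16$)
$o{\left(n \right)} = 16$
$o{\left(r{\left(0,0 \right)} \right)} \left(-46\right) - 100 = 16 \left(-46\right) - 100 = -736 - 100 = -836$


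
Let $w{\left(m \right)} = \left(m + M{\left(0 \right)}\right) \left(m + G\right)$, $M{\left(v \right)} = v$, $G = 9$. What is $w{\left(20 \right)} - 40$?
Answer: $540$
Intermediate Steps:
$w{\left(m \right)} = m \left(9 + m\right)$ ($w{\left(m \right)} = \left(m + 0\right) \left(m + 9\right) = m \left(9 + m\right)$)
$w{\left(20 \right)} - 40 = 20 \left(9 + 20\right) - 40 = 20 \cdot 29 - 40 = 580 - 40 = 540$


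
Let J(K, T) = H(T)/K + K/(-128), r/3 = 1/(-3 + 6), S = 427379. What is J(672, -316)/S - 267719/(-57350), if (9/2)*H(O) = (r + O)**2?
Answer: 915352473683/196081485200 ≈ 4.6682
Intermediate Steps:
r = 1 (r = 3/(-3 + 6) = 3/3 = 3*(1/3) = 1)
H(O) = 2*(1 + O)**2/9
J(K, T) = -K/128 + 2*(1 + T)**2/(9*K) (J(K, T) = (2*(1 + T)**2/9)/K + K/(-128) = 2*(1 + T)**2/(9*K) + K*(-1/128) = 2*(1 + T)**2/(9*K) - K/128 = -K/128 + 2*(1 + T)**2/(9*K))
J(672, -316)/S - 267719/(-57350) = (-1/128*672 + (2/9)*(1 - 316)**2/672)/427379 - 267719/(-57350) = (-21/4 + (2/9)*(1/672)*(-315)**2)*(1/427379) - 267719*(-1/57350) = (-21/4 + (2/9)*(1/672)*99225)*(1/427379) + 267719/57350 = (-21/4 + 525/16)*(1/427379) + 267719/57350 = (441/16)*(1/427379) + 267719/57350 = 441/6838064 + 267719/57350 = 915352473683/196081485200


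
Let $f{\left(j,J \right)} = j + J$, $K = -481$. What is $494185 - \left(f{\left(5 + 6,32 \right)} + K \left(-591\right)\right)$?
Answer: $209871$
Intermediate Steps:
$f{\left(j,J \right)} = J + j$
$494185 - \left(f{\left(5 + 6,32 \right)} + K \left(-591\right)\right) = 494185 - \left(\left(32 + \left(5 + 6\right)\right) - -284271\right) = 494185 - \left(\left(32 + 11\right) + 284271\right) = 494185 - \left(43 + 284271\right) = 494185 - 284314 = 209871$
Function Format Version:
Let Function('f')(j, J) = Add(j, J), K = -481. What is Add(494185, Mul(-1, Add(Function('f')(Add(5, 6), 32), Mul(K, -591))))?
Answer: 209871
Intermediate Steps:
Function('f')(j, J) = Add(J, j)
Add(494185, Mul(-1, Add(Function('f')(Add(5, 6), 32), Mul(K, -591)))) = Add(494185, Mul(-1, Add(Add(32, Add(5, 6)), Mul(-481, -591)))) = Add(494185, Mul(-1, Add(Add(32, 11), 284271))) = Add(494185, Mul(-1, Add(43, 284271))) = Add(494185, Mul(-1, 284314)) = Add(494185, -284314) = 209871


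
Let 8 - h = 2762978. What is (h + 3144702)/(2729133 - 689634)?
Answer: 127244/679833 ≈ 0.18717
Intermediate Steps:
h = -2762970 (h = 8 - 1*2762978 = 8 - 2762978 = -2762970)
(h + 3144702)/(2729133 - 689634) = (-2762970 + 3144702)/(2729133 - 689634) = 381732/2039499 = 381732*(1/2039499) = 127244/679833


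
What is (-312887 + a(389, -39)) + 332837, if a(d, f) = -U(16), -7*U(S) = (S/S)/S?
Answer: 2234401/112 ≈ 19950.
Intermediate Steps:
U(S) = -1/(7*S) (U(S) = -S/S/(7*S) = -1/(7*S))
a(d, f) = 1/112 (a(d, f) = -(-1)/(7*16) = -1*(-1/112) = 1/112)
(-312887 + a(389, -39)) + 332837 = (-312887 + 1/112) + 332837 = -35043343/112 + 332837 = 2234401/112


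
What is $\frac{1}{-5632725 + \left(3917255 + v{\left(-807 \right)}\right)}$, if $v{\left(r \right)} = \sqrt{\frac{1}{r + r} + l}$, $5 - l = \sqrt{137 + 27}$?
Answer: $- \frac{1}{1715470 - \frac{\sqrt{\frac{16138}{807} - 8 \sqrt{41}}}{2}} \approx -5.8293 \cdot 10^{-7} - 9.4945 \cdot 10^{-13} i$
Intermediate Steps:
$l = 5 - 2 \sqrt{41}$ ($l = 5 - \sqrt{137 + 27} = 5 - \sqrt{164} = 5 - 2 \sqrt{41} \approx -7.8063$)
$v{\left(r \right)} = \sqrt{5 + \frac{1}{2 r} - 2 \sqrt{41}}$ ($v{\left(r \right)} = \sqrt{\frac{1}{r + r} + \left(5 - 2 \sqrt{41}\right)} = \sqrt{\frac{1}{2 r} + \left(5 - 2 \sqrt{41}\right)} = \sqrt{5 + \frac{1}{2 r} - 2 \sqrt{41}}$)
$\frac{1}{-5632725 + \left(3917255 + v{\left(-807 \right)}\right)} = \frac{1}{-5632725 + \left(3917255 + \frac{\sqrt{20 - 8 \sqrt{41} + \frac{2}{-807}}}{2}\right)} = \frac{1}{-5632725 + \left(3917255 + \frac{\sqrt{20 - 8 \sqrt{41} + 2 \left(- \frac{1}{807}\right)}}{2}\right)} = \frac{1}{-5632725 + \left(3917255 + \frac{\sqrt{20 - 8 \sqrt{41} - \frac{2}{807}}}{2}\right)} = \frac{1}{-5632725 + \left(3917255 + \frac{\sqrt{\frac{16138}{807} - 8 \sqrt{41}}}{2}\right)} = \frac{1}{-1715470 + \frac{\sqrt{\frac{16138}{807} - 8 \sqrt{41}}}{2}}$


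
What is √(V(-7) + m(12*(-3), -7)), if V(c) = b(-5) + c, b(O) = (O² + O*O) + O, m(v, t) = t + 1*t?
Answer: 2*√6 ≈ 4.8990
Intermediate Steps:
m(v, t) = 2*t (m(v, t) = t + t = 2*t)
b(O) = O + 2*O² (b(O) = (O² + O²) + O = 2*O² + O = O + 2*O²)
V(c) = 45 + c (V(c) = -5*(1 + 2*(-5)) + c = -5*(1 - 10) + c = -5*(-9) + c = 45 + c)
√(V(-7) + m(12*(-3), -7)) = √((45 - 7) + 2*(-7)) = √(38 - 14) = √24 = 2*√6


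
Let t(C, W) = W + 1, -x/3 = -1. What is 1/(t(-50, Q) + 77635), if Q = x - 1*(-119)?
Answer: 1/77758 ≈ 1.2860e-5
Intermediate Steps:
x = 3 (x = -3*(-1) = 3)
Q = 122 (Q = 3 - 1*(-119) = 3 + 119 = 122)
t(C, W) = 1 + W
1/(t(-50, Q) + 77635) = 1/((1 + 122) + 77635) = 1/(123 + 77635) = 1/77758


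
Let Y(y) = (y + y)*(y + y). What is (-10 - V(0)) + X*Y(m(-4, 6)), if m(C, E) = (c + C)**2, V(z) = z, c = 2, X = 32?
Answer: 2038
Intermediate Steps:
m(C, E) = (2 + C)**2
Y(y) = 4*y**2 (Y(y) = (2*y)*(2*y) = 4*y**2)
(-10 - V(0)) + X*Y(m(-4, 6)) = (-10 - 1*0) + 32*(4*((2 - 4)**2)**2) = (-10 + 0) + 32*(4*((-2)**2)**2) = -10 + 32*(4*4**2) = -10 + 32*(4*16) = -10 + 32*64 = -10 + 2048 = 2038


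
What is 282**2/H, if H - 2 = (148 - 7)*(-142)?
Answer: -19881/5005 ≈ -3.9722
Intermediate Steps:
H = -20020 (H = 2 + (148 - 7)*(-142) = 2 + 141*(-142) = 2 - 20022 = -20020)
282**2/H = 282**2/(-20020) = 79524*(-1/20020) = -19881/5005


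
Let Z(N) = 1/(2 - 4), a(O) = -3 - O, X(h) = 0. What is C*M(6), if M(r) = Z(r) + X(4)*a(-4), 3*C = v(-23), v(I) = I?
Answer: 23/6 ≈ 3.8333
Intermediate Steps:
C = -23/3 (C = (1/3)*(-23) = -23/3 ≈ -7.6667)
Z(N) = -1/2 (Z(N) = 1/(-2) = -1/2)
M(r) = -1/2 (M(r) = -1/2 + 0*(-3 - 1*(-4)) = -1/2 + 0*(-3 + 4) = -1/2 + 0*1 = -1/2 + 0 = -1/2)
C*M(6) = -23/3*(-1/2) = 23/6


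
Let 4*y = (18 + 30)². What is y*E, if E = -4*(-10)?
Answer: 23040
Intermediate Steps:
E = 40
y = 576 (y = (18 + 30)²/4 = (¼)*48² = (¼)*2304 = 576)
y*E = 576*40 = 23040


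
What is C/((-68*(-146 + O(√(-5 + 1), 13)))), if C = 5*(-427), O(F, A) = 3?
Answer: -2135/9724 ≈ -0.21956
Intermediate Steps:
C = -2135
C/((-68*(-146 + O(√(-5 + 1), 13)))) = -2135*(-1/(68*(-146 + 3))) = -2135/((-68*(-143))) = -2135/9724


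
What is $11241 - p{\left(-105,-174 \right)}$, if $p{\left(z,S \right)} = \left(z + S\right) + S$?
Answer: $11694$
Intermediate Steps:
$p{\left(z,S \right)} = z + 2 S$ ($p{\left(z,S \right)} = \left(S + z\right) + S = z + 2 S$)
$11241 - p{\left(-105,-174 \right)} = 11241 - \left(-105 + 2 \left(-174\right)\right) = 11241 - \left(-105 - 348\right) = 11241 - -453 = 11241 + 453 = 11694$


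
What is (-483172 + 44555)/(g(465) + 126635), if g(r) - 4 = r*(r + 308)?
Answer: -438617/486084 ≈ -0.90235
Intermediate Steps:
g(r) = 4 + r*(308 + r) (g(r) = 4 + r*(r + 308) = 4 + r*(308 + r))
(-483172 + 44555)/(g(465) + 126635) = (-483172 + 44555)/((4 + 465² + 308*465) + 126635) = -438617/((4 + 216225 + 143220) + 126635) = -438617/(359449 + 126635) = -438617/486084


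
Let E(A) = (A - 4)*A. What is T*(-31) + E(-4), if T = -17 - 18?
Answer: 1117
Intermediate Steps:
T = -35
E(A) = A*(-4 + A) (E(A) = (-4 + A)*A = A*(-4 + A))
T*(-31) + E(-4) = -35*(-31) - 4*(-4 - 4) = 1085 - 4*(-8) = 1085 + 32 = 1117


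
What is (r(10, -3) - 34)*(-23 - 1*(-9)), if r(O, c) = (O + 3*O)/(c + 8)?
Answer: 364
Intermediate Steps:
r(O, c) = 4*O/(8 + c) (r(O, c) = (4*O)/(8 + c) = 4*O/(8 + c))
(r(10, -3) - 34)*(-23 - 1*(-9)) = (4*10/(8 - 3) - 34)*(-23 - 1*(-9)) = (4*10/5 - 34)*(-23 + 9) = (4*10*(1/5) - 34)*(-14) = (8 - 34)*(-14) = -26*(-14) = 364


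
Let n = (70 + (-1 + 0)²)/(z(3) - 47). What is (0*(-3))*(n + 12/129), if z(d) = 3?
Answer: 0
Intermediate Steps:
n = -71/44 (n = (70 + (-1 + 0)²)/(3 - 47) = (70 + (-1)²)/(-44) = (70 + 1)*(-1/44) = 71*(-1/44) = -71/44 ≈ -1.6136)
(0*(-3))*(n + 12/129) = (0*(-3))*(-71/44 + 12/129) = 0*(-71/44 + 12*(1/129)) = 0*(-71/44 + 4/43) = 0*(-2877/1892) = 0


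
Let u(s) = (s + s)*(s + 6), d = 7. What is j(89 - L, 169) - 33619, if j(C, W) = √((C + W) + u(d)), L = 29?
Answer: -33619 + √411 ≈ -33599.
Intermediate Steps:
u(s) = 2*s*(6 + s) (u(s) = (2*s)*(6 + s) = 2*s*(6 + s))
j(C, W) = √(182 + C + W) (j(C, W) = √((C + W) + 2*7*(6 + 7)) = √((C + W) + 2*7*13) = √((C + W) + 182) = √(182 + C + W))
j(89 - L, 169) - 33619 = √(182 + (89 - 1*29) + 169) - 33619 = √(182 + (89 - 29) + 169) - 33619 = √(182 + 60 + 169) - 33619 = √411 - 33619 = -33619 + √411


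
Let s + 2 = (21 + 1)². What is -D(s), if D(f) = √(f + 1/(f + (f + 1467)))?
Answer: -√2848507233/2431 ≈ -21.954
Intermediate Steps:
s = 482 (s = -2 + (21 + 1)² = -2 + 22² = -2 + 484 = 482)
D(f) = √(f + 1/(1467 + 2*f)) (D(f) = √(f + 1/(f + (1467 + f))) = √(f + 1/(1467 + 2*f)))
-D(s) = -√((1 + 482*(1467 + 2*482))/(1467 + 2*482)) = -√((1 + 482*(1467 + 964))/(1467 + 964)) = -√((1 + 482*2431)/2431) = -√((1 + 1171742)/2431) = -√((1/2431)*1171743) = -√(1171743/2431) = -√2848507233/2431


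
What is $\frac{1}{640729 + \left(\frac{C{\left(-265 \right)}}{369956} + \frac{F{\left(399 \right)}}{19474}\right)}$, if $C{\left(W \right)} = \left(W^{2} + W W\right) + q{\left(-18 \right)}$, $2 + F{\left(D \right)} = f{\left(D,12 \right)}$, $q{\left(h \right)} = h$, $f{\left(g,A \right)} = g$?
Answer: $\frac{1801130786}{1154037447794319} \approx 1.5607 \cdot 10^{-6}$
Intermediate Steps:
$F{\left(D \right)} = -2 + D$
$C{\left(W \right)} = -18 + 2 W^{2}$ ($C{\left(W \right)} = \left(W^{2} + W W\right) - 18 = \left(W^{2} + W^{2}\right) - 18 = 2 W^{2} - 18 = -18 + 2 W^{2}$)
$\frac{1}{640729 + \left(\frac{C{\left(-265 \right)}}{369956} + \frac{F{\left(399 \right)}}{19474}\right)} = \frac{1}{640729 + \left(\frac{-18 + 2 \left(-265\right)^{2}}{369956} + \frac{-2 + 399}{19474}\right)} = \frac{1}{640729 + \left(\left(-18 + 2 \cdot 70225\right) \frac{1}{369956} + 397 \cdot \frac{1}{19474}\right)} = \frac{1}{640729 + \left(\left(-18 + 140450\right) \frac{1}{369956} + \frac{397}{19474}\right)} = \frac{1}{640729 + \left(140432 \cdot \frac{1}{369956} + \frac{397}{19474}\right)} = \frac{1}{640729 + \left(\frac{35108}{92489} + \frac{397}{19474}\right)} = \frac{1}{640729 + \frac{720411325}{1801130786}} = \frac{1}{\frac{1154037447794319}{1801130786}} = \frac{1801130786}{1154037447794319}$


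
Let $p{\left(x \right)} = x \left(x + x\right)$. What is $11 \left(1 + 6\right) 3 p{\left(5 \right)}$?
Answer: $11550$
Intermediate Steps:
$p{\left(x \right)} = 2 x^{2}$ ($p{\left(x \right)} = x 2 x = 2 x^{2}$)
$11 \left(1 + 6\right) 3 p{\left(5 \right)} = 11 \left(1 + 6\right) 3 \cdot 2 \cdot 5^{2} = 11 \cdot 7 \cdot 3 \cdot 2 \cdot 25 = 11 \cdot 21 \cdot 50 = 231 \cdot 50 = 11550$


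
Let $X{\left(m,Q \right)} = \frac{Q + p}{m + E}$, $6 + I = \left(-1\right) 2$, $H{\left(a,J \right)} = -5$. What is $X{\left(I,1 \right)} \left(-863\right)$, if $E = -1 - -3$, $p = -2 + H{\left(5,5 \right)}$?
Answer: $-863$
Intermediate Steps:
$I = -8$ ($I = -6 - 2 = -8$)
$p = -7$ ($p = -2 - 5 = -7$)
$E = 2$ ($E = -1 + 3 = 2$)
$X{\left(m,Q \right)} = \frac{-7 + Q}{2 + m}$ ($X{\left(m,Q \right)} = \frac{Q - 7}{m + 2} = \frac{-7 + Q}{2 + m}$)
$X{\left(I,1 \right)} \left(-863\right) = \frac{-7 + 1}{2 - 8} \left(-863\right) = \frac{1}{-6} \left(-6\right) \left(-863\right) = \left(- \frac{1}{6}\right) \left(-6\right) \left(-863\right) = 1 \left(-863\right) = -863$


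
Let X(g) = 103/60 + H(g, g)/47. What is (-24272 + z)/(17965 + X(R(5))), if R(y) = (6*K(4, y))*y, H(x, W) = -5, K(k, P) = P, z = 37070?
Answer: 36090360/50665841 ≈ 0.71232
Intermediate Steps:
R(y) = 6*y² (R(y) = (6*y)*y = 6*y²)
X(g) = 4541/2820 (X(g) = 103/60 - 5/47 = 4541/2820)
(-24272 + z)/(17965 + X(R(5))) = (-24272 + 37070)/(17965 + 4541/2820) = 12798/(50665841/2820) = 12798*(2820/50665841) = 36090360/50665841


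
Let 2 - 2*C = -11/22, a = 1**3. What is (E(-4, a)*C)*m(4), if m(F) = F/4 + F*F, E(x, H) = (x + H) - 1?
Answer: -85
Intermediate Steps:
a = 1
E(x, H) = -1 + H + x (E(x, H) = (H + x) - 1 = -1 + H + x)
C = 5/4 (C = 1 - (-11)/(2*22) = 1 - 1/2*(-1/2) = 1 + 1/4 = 5/4 ≈ 1.2500)
m(F) = F**2 + F/4 (m(F) = F*(1/4) + F**2 = F/4 + F**2 = F**2 + F/4)
(E(-4, a)*C)*m(4) = ((-1 + 1 - 4)*(5/4))*(4*(1/4 + 4)) = (-4*5/4)*(4*(17/4)) = -5*17 = -85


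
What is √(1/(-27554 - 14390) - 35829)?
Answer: I*√321601677478/2996 ≈ 189.29*I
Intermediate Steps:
√(1/(-27554 - 14390) - 35829) = √(1/(-41944) - 35829) = √(-1/41944 - 35829) = √(-1502811577/41944) = I*√321601677478/2996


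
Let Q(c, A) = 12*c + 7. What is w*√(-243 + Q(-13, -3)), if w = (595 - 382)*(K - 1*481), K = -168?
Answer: -1935318*I*√2 ≈ -2.737e+6*I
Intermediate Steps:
w = -138237 (w = (595 - 382)*(-168 - 1*481) = 213*(-168 - 481) = 213*(-649) = -138237)
Q(c, A) = 7 + 12*c
w*√(-243 + Q(-13, -3)) = -138237*√(-243 + (7 + 12*(-13))) = -138237*√(-243 + (7 - 156)) = -138237*√(-243 - 149) = -1935318*I*√2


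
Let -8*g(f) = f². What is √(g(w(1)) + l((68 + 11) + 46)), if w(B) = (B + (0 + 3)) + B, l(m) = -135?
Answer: I*√2210/4 ≈ 11.753*I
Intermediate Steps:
w(B) = 3 + 2*B (w(B) = (B + 3) + B = (3 + B) + B = 3 + 2*B)
g(f) = -f²/8
√(g(w(1)) + l((68 + 11) + 46)) = √(-(3 + 2*1)²/8 - 135) = √(-(3 + 2)²/8 - 135) = √(-⅛*5² - 135) = √(-⅛*25 - 135) = √(-25/8 - 135) = √(-1105/8) = I*√2210/4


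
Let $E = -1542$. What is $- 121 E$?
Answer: $186582$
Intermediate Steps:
$- 121 E = \left(-121\right) \left(-1542\right) = 186582$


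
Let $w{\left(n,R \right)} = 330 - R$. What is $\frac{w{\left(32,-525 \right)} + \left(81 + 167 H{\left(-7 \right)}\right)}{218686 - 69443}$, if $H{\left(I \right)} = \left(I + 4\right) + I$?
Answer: $- \frac{734}{149243} \approx -0.0049182$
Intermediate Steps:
$H{\left(I \right)} = 4 + 2 I$ ($H{\left(I \right)} = \left(4 + I\right) + I = 4 + 2 I$)
$\frac{w{\left(32,-525 \right)} + \left(81 + 167 H{\left(-7 \right)}\right)}{218686 - 69443} = \frac{\left(330 - -525\right) + \left(81 + 167 \left(4 + 2 \left(-7\right)\right)\right)}{218686 - 69443} = \frac{\left(330 + 525\right) + \left(81 + 167 \left(4 - 14\right)\right)}{149243} = \left(855 + \left(81 + 167 \left(-10\right)\right)\right) \frac{1}{149243} = \left(855 + \left(81 - 1670\right)\right) \frac{1}{149243} = \left(855 - 1589\right) \frac{1}{149243} = \left(-734\right) \frac{1}{149243} = - \frac{734}{149243}$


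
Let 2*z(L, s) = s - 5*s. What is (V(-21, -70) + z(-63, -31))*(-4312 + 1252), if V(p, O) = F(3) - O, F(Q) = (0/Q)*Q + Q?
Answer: -413100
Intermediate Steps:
F(Q) = Q (F(Q) = 0*Q + Q = 0 + Q = Q)
z(L, s) = -2*s (z(L, s) = (s - 5*s)/2 = (-4*s)/2 = -2*s)
V(p, O) = 3 - O
(V(-21, -70) + z(-63, -31))*(-4312 + 1252) = ((3 - 1*(-70)) - 2*(-31))*(-4312 + 1252) = ((3 + 70) + 62)*(-3060) = (73 + 62)*(-3060) = 135*(-3060) = -413100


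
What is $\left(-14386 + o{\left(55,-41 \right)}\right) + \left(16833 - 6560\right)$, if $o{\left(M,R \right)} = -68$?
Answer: $-4181$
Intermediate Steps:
$\left(-14386 + o{\left(55,-41 \right)}\right) + \left(16833 - 6560\right) = \left(-14386 - 68\right) + \left(16833 - 6560\right) = -14454 + \left(16833 - 6560\right) = -14454 + 10273 = -4181$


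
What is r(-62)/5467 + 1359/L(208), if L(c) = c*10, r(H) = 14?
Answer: 1065539/1624480 ≈ 0.65593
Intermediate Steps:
L(c) = 10*c
r(-62)/5467 + 1359/L(208) = 14/5467 + 1359/((10*208)) = 14*(1/5467) + 1359/2080 = 2/781 + 1359*(1/2080) = 2/781 + 1359/2080 = 1065539/1624480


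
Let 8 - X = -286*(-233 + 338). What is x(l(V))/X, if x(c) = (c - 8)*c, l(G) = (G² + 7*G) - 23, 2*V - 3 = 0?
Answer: 2993/480608 ≈ 0.0062275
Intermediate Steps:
V = 3/2 (V = 3/2 + (½)*0 = 3/2 + 0 = 3/2 ≈ 1.5000)
X = 30038 (X = 8 - (-286)*(-233 + 338) = 8 - (-286)*105 = 8 - 1*(-30030) = 8 + 30030 = 30038)
l(G) = -23 + G² + 7*G
x(c) = c*(-8 + c) (x(c) = (-8 + c)*c = c*(-8 + c))
x(l(V))/X = ((-23 + (3/2)² + 7*(3/2))*(-8 + (-23 + (3/2)² + 7*(3/2))))/30038 = ((-23 + 9/4 + 21/2)*(-8 + (-23 + 9/4 + 21/2)))*(1/30038) = -41*(-8 - 41/4)/4*(1/30038) = -41/4*(-73/4)*(1/30038) = (2993/16)*(1/30038) = 2993/480608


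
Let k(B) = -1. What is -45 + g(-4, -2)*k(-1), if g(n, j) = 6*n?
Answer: -21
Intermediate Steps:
-45 + g(-4, -2)*k(-1) = -45 + (6*(-4))*(-1) = -45 - 24*(-1) = -45 + 24 = -21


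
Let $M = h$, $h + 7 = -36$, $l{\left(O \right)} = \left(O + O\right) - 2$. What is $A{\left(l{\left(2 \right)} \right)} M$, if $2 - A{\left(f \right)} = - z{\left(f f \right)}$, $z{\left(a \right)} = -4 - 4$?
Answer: $258$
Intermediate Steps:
$l{\left(O \right)} = -2 + 2 O$ ($l{\left(O \right)} = 2 O - 2 = -2 + 2 O$)
$h = -43$ ($h = -7 - 36 = -43$)
$M = -43$
$z{\left(a \right)} = -8$ ($z{\left(a \right)} = -4 - 4 = -8$)
$A{\left(f \right)} = -6$ ($A{\left(f \right)} = 2 - \left(-1\right) \left(-8\right) = 2 - 8 = -6$)
$A{\left(l{\left(2 \right)} \right)} M = \left(-6\right) \left(-43\right) = 258$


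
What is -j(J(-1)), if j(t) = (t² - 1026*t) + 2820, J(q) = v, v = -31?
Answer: -35587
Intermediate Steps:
J(q) = -31
j(t) = 2820 + t² - 1026*t
-j(J(-1)) = -(2820 + (-31)² - 1026*(-31)) = -(2820 + 961 + 31806) = -1*35587 = -35587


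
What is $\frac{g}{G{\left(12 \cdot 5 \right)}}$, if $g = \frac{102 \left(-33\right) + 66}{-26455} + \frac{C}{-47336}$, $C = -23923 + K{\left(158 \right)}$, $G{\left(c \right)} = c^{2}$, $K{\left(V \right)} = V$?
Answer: $\frac{5885}{33800832} \approx 0.00017411$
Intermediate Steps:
$C = -23765$ ($C = -23923 + 158 = -23765$)
$g = \frac{147125}{234728}$ ($g = \frac{102 \left(-33\right) + 66}{-26455} - \frac{23765}{-47336} = \left(-3366 + 66\right) \left(- \frac{1}{26455}\right) - - \frac{245}{488} = \left(-3300\right) \left(- \frac{1}{26455}\right) + \frac{245}{488} = \frac{60}{481} + \frac{245}{488} = \frac{147125}{234728} \approx 0.62679$)
$\frac{g}{G{\left(12 \cdot 5 \right)}} = \frac{147125}{234728 \left(12 \cdot 5\right)^{2}} = \frac{147125}{234728 \cdot 60^{2}} = \frac{147125}{234728 \cdot 3600} = \frac{147125}{234728} \cdot \frac{1}{3600} = \frac{5885}{33800832}$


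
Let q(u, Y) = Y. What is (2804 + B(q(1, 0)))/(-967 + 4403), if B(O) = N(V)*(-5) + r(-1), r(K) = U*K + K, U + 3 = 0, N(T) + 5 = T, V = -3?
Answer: 1423/1718 ≈ 0.82829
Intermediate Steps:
N(T) = -5 + T
U = -3 (U = -3 + 0 = -3)
r(K) = -2*K (r(K) = -3*K + K = -2*K)
B(O) = 42 (B(O) = (-5 - 3)*(-5) - 2*(-1) = -8*(-5) + 2 = 40 + 2 = 42)
(2804 + B(q(1, 0)))/(-967 + 4403) = (2804 + 42)/(-967 + 4403) = 2846/3436 = 2846*(1/3436) = 1423/1718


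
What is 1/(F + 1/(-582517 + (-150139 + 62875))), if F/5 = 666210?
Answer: 669781/2231074000049 ≈ 3.0021e-7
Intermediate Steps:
F = 3331050 (F = 5*666210 = 3331050)
1/(F + 1/(-582517 + (-150139 + 62875))) = 1/(3331050 + 1/(-582517 + (-150139 + 62875))) = 1/(3331050 + 1/(-582517 - 87264)) = 1/(3331050 + 1/(-669781)) = 1/(3331050 - 1/669781) = 1/(2231074000049/669781) = 669781/2231074000049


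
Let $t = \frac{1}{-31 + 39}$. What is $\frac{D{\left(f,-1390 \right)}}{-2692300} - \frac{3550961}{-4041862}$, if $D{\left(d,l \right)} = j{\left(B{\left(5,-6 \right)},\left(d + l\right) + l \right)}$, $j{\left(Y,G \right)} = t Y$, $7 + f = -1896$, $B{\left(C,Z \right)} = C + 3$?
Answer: $\frac{4780124129219}{5440952531300} \approx 0.87855$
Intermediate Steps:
$B{\left(C,Z \right)} = 3 + C$
$t = \frac{1}{8} \approx 0.125$
$f = -1903$ ($f = -7 - 1896 = -1903$)
$j{\left(Y,G \right)} = \frac{Y}{8}$
$D{\left(d,l \right)} = 1$ ($D{\left(d,l \right)} = \frac{3 + 5}{8} = \frac{1}{8} \cdot 8 = 1$)
$\frac{D{\left(f,-1390 \right)}}{-2692300} - \frac{3550961}{-4041862} = 1 \frac{1}{-2692300} - \frac{3550961}{-4041862} = 1 \left(- \frac{1}{2692300}\right) - - \frac{3550961}{4041862} = - \frac{1}{2692300} + \frac{3550961}{4041862} = \frac{4780124129219}{5440952531300}$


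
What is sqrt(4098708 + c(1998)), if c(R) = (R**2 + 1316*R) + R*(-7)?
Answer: 27*sqrt(14686) ≈ 3272.0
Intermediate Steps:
c(R) = R**2 + 1309*R (c(R) = (R**2 + 1316*R) - 7*R = R**2 + 1309*R)
sqrt(4098708 + c(1998)) = sqrt(4098708 + 1998*(1309 + 1998)) = sqrt(4098708 + 1998*3307) = sqrt(4098708 + 6607386) = sqrt(10706094) = 27*sqrt(14686)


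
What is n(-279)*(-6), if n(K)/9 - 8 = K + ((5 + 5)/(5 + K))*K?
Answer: 1929528/137 ≈ 14084.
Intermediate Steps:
n(K) = 72 + 9*K + 90*K/(5 + K) (n(K) = 72 + 9*(K + ((5 + 5)/(5 + K))*K) = 72 + 9*(K + (10/(5 + K))*K) = 72 + 9*(K + 10*K/(5 + K)) = 72 + (9*K + 90*K/(5 + K)) = 72 + 9*K + 90*K/(5 + K))
n(-279)*(-6) = (9*(40 + (-279)**2 + 23*(-279))/(5 - 279))*(-6) = (9*(40 + 77841 - 6417)/(-274))*(-6) = (9*(-1/274)*71464)*(-6) = -321588/137*(-6) = 1929528/137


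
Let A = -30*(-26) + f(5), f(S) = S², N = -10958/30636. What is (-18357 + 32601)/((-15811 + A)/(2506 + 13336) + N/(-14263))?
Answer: -24650454191663016/1639216797743 ≈ -15038.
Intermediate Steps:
N = -5479/15318 (N = -10958*1/30636 = -5479/15318 ≈ -0.35768)
A = 805 (A = -30*(-26) + 5² = 780 + 25 = 805)
(-18357 + 32601)/((-15811 + A)/(2506 + 13336) + N/(-14263)) = (-18357 + 32601)/((-15811 + 805)/(2506 + 13336) - 5479/15318/(-14263)) = 14244/(-15006/15842 - 5479/15318*(-1/14263)) = 14244/(-15006*1/15842 + 5479/218480634) = 14244/(-7503/7921 + 5479/218480634) = 14244/(-1639216797743/1730585101914) = 14244*(-1730585101914/1639216797743) = -24650454191663016/1639216797743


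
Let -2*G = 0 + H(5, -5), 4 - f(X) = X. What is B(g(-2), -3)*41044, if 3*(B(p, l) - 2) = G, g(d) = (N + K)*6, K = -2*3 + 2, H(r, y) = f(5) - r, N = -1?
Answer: 123132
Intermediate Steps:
f(X) = 4 - X
H(r, y) = -1 - r (H(r, y) = (4 - 1*5) - r = (4 - 5) - r = -1 - r)
K = -4 (K = -6 + 2 = -4)
g(d) = -30 (g(d) = (-1 - 4)*6 = -5*6 = -30)
G = 3 (G = -(0 + (-1 - 1*5))/2 = -(0 + (-1 - 5))/2 = -(0 - 6)/2 = -1/2*(-6) = 3)
B(p, l) = 3 (B(p, l) = 2 + (1/3)*3 = 2 + 1 = 3)
B(g(-2), -3)*41044 = 3*41044 = 123132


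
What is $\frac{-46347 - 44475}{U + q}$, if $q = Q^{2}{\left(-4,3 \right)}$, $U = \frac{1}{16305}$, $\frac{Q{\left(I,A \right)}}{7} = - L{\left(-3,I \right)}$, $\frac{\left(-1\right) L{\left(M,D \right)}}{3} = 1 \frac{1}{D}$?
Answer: $- \frac{23693643360}{7190521} \approx -3295.1$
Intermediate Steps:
$L{\left(M,D \right)} = - \frac{3}{D}$ ($L{\left(M,D \right)} = - 3 \cdot 1 \frac{1}{D} = - \frac{3}{D}$)
$Q{\left(I,A \right)} = \frac{21}{I}$ ($Q{\left(I,A \right)} = 7 \left(- \frac{-3}{I}\right) = 7 \frac{3}{I} = \frac{21}{I}$)
$U = \frac{1}{16305} \approx 6.1331 \cdot 10^{-5}$
$q = \frac{441}{16}$ ($q = \left(\frac{21}{-4}\right)^{2} = \left(21 \left(- \frac{1}{4}\right)\right)^{2} = \left(- \frac{21}{4}\right)^{2} = \frac{441}{16} \approx 27.563$)
$\frac{-46347 - 44475}{U + q} = \frac{-46347 - 44475}{\frac{1}{16305} + \frac{441}{16}} = - \frac{90822}{\frac{7190521}{260880}} = \left(-90822\right) \frac{260880}{7190521} = - \frac{23693643360}{7190521}$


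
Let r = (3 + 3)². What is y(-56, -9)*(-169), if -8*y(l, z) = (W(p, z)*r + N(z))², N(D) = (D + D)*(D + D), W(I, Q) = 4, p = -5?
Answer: 4626882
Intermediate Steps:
N(D) = 4*D² (N(D) = (2*D)*(2*D) = 4*D²)
r = 36 (r = 6² = 36)
y(l, z) = -(144 + 4*z²)²/8 (y(l, z) = -(4*36 + 4*z²)²/8 = -(144 + 4*z²)²/8)
y(-56, -9)*(-169) = -2*(36 + (-9)²)²*(-169) = -2*(36 + 81)²*(-169) = -2*117²*(-169) = -2*13689*(-169) = -27378*(-169) = 4626882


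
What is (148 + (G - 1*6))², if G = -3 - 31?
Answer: 11664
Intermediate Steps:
G = -34
(148 + (G - 1*6))² = (148 + (-34 - 1*6))² = (148 + (-34 - 6))² = (148 - 40)² = 108² = 11664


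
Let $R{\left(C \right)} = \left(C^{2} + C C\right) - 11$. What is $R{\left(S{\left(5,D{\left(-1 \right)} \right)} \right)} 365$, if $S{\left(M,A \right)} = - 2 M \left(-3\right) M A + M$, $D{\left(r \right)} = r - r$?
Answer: $14235$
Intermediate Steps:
$D{\left(r \right)} = 0$
$S{\left(M,A \right)} = M + 6 A M^{2}$ ($S{\left(M,A \right)} = 6 M M A + M = 6 M^{2} A + M = 6 A M^{2} + M = M + 6 A M^{2}$)
$R{\left(C \right)} = -11 + 2 C^{2}$ ($R{\left(C \right)} = \left(C^{2} + C^{2}\right) - 11 = 2 C^{2} - 11 = -11 + 2 C^{2}$)
$R{\left(S{\left(5,D{\left(-1 \right)} \right)} \right)} 365 = \left(-11 + 2 \left(5 \left(1 + 6 \cdot 0 \cdot 5\right)\right)^{2}\right) 365 = \left(-11 + 2 \left(5 \left(1 + 0\right)\right)^{2}\right) 365 = \left(-11 + 2 \left(5 \cdot 1\right)^{2}\right) 365 = \left(-11 + 2 \cdot 5^{2}\right) 365 = \left(-11 + 2 \cdot 25\right) 365 = \left(-11 + 50\right) 365 = 39 \cdot 365 = 14235$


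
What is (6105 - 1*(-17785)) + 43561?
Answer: 67451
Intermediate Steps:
(6105 - 1*(-17785)) + 43561 = (6105 + 17785) + 43561 = 23890 + 43561 = 67451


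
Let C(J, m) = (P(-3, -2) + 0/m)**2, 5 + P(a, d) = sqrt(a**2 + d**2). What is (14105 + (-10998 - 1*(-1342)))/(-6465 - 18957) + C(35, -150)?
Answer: 320529/8474 - 10*sqrt(13) ≈ 1.7695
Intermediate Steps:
P(a, d) = -5 + sqrt(a**2 + d**2)
C(J, m) = (-5 + sqrt(13))**2 (C(J, m) = ((-5 + sqrt((-3)**2 + (-2)**2)) + 0/m)**2 = ((-5 + sqrt(9 + 4)) + 0)**2 = ((-5 + sqrt(13)) + 0)**2 = (-5 + sqrt(13))**2)
(14105 + (-10998 - 1*(-1342)))/(-6465 - 18957) + C(35, -150) = (14105 + (-10998 - 1*(-1342)))/(-6465 - 18957) + (5 - sqrt(13))**2 = (14105 + (-10998 + 1342))/(-25422) + (5 - sqrt(13))**2 = (14105 - 9656)*(-1/25422) + (5 - sqrt(13))**2 = 4449*(-1/25422) + (5 - sqrt(13))**2 = -1483/8474 + (5 - sqrt(13))**2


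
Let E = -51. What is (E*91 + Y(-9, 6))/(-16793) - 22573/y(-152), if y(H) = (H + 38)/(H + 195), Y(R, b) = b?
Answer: 16300469117/1914402 ≈ 8514.7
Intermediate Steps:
y(H) = (38 + H)/(195 + H)
(E*91 + Y(-9, 6))/(-16793) - 22573/y(-152) = (-51*91 + 6)/(-16793) - 22573*(195 - 152)/(38 - 152) = (-4641 + 6)*(-1/16793) - 22573/(-114/43) = -4635*(-1/16793) - 22573/((1/43)*(-114)) = 4635/16793 - 22573/(-114/43) = 4635/16793 - 22573*(-43/114) = 4635/16793 + 970639/114 = 16300469117/1914402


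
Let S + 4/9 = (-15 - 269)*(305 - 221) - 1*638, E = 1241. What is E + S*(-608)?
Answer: 134044769/9 ≈ 1.4894e+7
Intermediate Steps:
S = -220450/9 (S = -4/9 + ((-15 - 269)*(305 - 221) - 1*638) = -4/9 + (-284*84 - 638) = -4/9 + (-23856 - 638) = -4/9 - 24494 = -220450/9 ≈ -24494.)
E + S*(-608) = 1241 - 220450/9*(-608) = 1241 + 134033600/9 = 134044769/9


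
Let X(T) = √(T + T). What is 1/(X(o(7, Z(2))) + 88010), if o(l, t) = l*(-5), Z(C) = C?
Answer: 8801/774576017 - I*√70/7745760170 ≈ 1.1362e-5 - 1.0802e-9*I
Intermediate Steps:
o(l, t) = -5*l
X(T) = √2*√T (X(T) = √(2*T) = √2*√T)
1/(X(o(7, Z(2))) + 88010) = 1/(√2*√(-5*7) + 88010) = 1/(√2*√(-35) + 88010) = 1/(√2*(I*√35) + 88010) = 1/(I*√70 + 88010) = 1/(88010 + I*√70)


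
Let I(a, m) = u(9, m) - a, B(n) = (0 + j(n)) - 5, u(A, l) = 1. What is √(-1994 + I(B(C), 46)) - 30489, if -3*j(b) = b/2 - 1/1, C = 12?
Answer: -30489 + I*√17877/3 ≈ -30489.0 + 44.568*I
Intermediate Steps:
j(b) = ⅓ - b/6 (j(b) = -(b/2 - 1/1)/3 = -(b*(½) - 1*1)/3 = -(b/2 - 1)/3 = -(-1 + b/2)/3 = ⅓ - b/6)
B(n) = -14/3 - n/6 (B(n) = (0 + (⅓ - n/6)) - 5 = (⅓ - n/6) - 5 = -14/3 - n/6)
I(a, m) = 1 - a
√(-1994 + I(B(C), 46)) - 30489 = √(-1994 + (1 - (-14/3 - ⅙*12))) - 30489 = √(-1994 + (1 - (-14/3 - 2))) - 30489 = √(-1994 + (1 - 1*(-20/3))) - 30489 = √(-1994 + (1 + 20/3)) - 30489 = √(-1994 + 23/3) - 30489 = √(-5959/3) - 30489 = I*√17877/3 - 30489 = -30489 + I*√17877/3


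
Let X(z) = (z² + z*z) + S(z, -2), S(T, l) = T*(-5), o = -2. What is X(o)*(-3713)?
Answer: -66834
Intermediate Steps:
S(T, l) = -5*T
X(z) = -5*z + 2*z² (X(z) = (z² + z*z) - 5*z = (z² + z²) - 5*z = 2*z² - 5*z = -5*z + 2*z²)
X(o)*(-3713) = -2*(-5 + 2*(-2))*(-3713) = -2*(-5 - 4)*(-3713) = -2*(-9)*(-3713) = 18*(-3713) = -66834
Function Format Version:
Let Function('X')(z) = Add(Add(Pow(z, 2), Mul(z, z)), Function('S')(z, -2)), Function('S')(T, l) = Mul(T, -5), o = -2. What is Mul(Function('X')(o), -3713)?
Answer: -66834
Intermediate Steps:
Function('S')(T, l) = Mul(-5, T)
Function('X')(z) = Add(Mul(-5, z), Mul(2, Pow(z, 2))) (Function('X')(z) = Add(Add(Pow(z, 2), Mul(z, z)), Mul(-5, z)) = Add(Add(Pow(z, 2), Pow(z, 2)), Mul(-5, z)) = Add(Mul(2, Pow(z, 2)), Mul(-5, z)) = Add(Mul(-5, z), Mul(2, Pow(z, 2))))
Mul(Function('X')(o), -3713) = Mul(Mul(-2, Add(-5, Mul(2, -2))), -3713) = Mul(Mul(-2, Add(-5, -4)), -3713) = Mul(Mul(-2, -9), -3713) = Mul(18, -3713) = -66834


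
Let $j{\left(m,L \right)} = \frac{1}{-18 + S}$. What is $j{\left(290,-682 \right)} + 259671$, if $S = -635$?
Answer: $\frac{169565162}{653} \approx 2.5967 \cdot 10^{5}$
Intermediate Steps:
$j{\left(m,L \right)} = - \frac{1}{653}$ ($j{\left(m,L \right)} = \frac{1}{-18 - 635} = \frac{1}{-653} = - \frac{1}{653}$)
$j{\left(290,-682 \right)} + 259671 = - \frac{1}{653} + 259671 = \frac{169565162}{653}$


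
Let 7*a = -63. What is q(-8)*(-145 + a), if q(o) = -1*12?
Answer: 1848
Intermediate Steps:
a = -9 (a = (⅐)*(-63) = -9)
q(o) = -12
q(-8)*(-145 + a) = -12*(-145 - 9) = -12*(-154) = 1848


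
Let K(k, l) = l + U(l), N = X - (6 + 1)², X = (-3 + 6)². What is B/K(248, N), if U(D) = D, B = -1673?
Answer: 1673/80 ≈ 20.913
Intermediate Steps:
X = 9 (X = 3² = 9)
N = -40 (N = 9 - (6 + 1)² = 9 - 1*7² = 9 - 1*49 = 9 - 49 = -40)
K(k, l) = 2*l (K(k, l) = l + l = 2*l)
B/K(248, N) = -1673/(2*(-40)) = -1673/(-80) = -1673*(-1/80) = 1673/80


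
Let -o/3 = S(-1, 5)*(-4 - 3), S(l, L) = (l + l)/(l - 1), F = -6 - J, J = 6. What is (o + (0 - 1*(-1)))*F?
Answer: -264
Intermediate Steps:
F = -12 (F = -6 - 1*6 = -6 - 6 = -12)
S(l, L) = 2*l/(-1 + l) (S(l, L) = (2*l)/(-1 + l) = 2*l/(-1 + l))
o = 21 (o = -3*2*(-1)/(-1 - 1)*(-4 - 3) = -3*2*(-1)/(-2)*(-7) = -3*2*(-1)*(-½)*(-7) = -3*(-7) = 21)
(o + (0 - 1*(-1)))*F = (21 + (0 - 1*(-1)))*(-12) = (21 + (0 + 1))*(-12) = (21 + 1)*(-12) = 22*(-12) = -264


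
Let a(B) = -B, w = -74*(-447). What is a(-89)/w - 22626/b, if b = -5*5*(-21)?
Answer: -249458701/5788650 ≈ -43.094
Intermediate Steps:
b = 525 (b = -25*(-21) = 525)
w = 33078
a(-89)/w - 22626/b = -1*(-89)/33078 - 22626/525 = 89*(1/33078) - 22626*1/525 = 89/33078 - 7542/175 = -249458701/5788650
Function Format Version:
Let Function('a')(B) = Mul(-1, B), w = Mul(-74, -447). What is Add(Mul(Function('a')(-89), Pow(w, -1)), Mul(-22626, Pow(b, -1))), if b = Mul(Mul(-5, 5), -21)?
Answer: Rational(-249458701, 5788650) ≈ -43.094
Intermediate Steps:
b = 525 (b = Mul(-25, -21) = 525)
w = 33078
Add(Mul(Function('a')(-89), Pow(w, -1)), Mul(-22626, Pow(b, -1))) = Add(Mul(Mul(-1, -89), Pow(33078, -1)), Mul(-22626, Pow(525, -1))) = Add(Mul(89, Rational(1, 33078)), Mul(-22626, Rational(1, 525))) = Add(Rational(89, 33078), Rational(-7542, 175)) = Rational(-249458701, 5788650)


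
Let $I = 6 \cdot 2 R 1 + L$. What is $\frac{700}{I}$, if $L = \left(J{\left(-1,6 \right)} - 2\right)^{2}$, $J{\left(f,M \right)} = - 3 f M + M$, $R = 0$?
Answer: $\frac{175}{121} \approx 1.4463$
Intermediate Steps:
$J{\left(f,M \right)} = M - 3 M f$ ($J{\left(f,M \right)} = - 3 M f + M = M - 3 M f$)
$L = 484$ ($L = \left(6 \left(1 - -3\right) - 2\right)^{2} = \left(6 \left(1 + 3\right) - 2\right)^{2} = \left(6 \cdot 4 - 2\right)^{2} = \left(24 - 2\right)^{2} = 22^{2} = 484$)
$I = 484$ ($I = 6 \cdot 2 \cdot 0 \cdot 1 + 484 = 12 \cdot 0 \cdot 1 + 484 = 0 \cdot 1 + 484 = 0 + 484 = 484$)
$\frac{700}{I} = \frac{700}{484} = 700 \cdot \frac{1}{484} = \frac{175}{121}$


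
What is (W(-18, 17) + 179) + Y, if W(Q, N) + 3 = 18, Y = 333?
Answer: 527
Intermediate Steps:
W(Q, N) = 15 (W(Q, N) = -3 + 18 = 15)
(W(-18, 17) + 179) + Y = (15 + 179) + 333 = 194 + 333 = 527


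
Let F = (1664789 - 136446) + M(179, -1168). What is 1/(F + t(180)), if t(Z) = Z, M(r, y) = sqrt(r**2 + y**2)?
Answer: 1528523/2336381165264 - sqrt(1396265)/2336381165264 ≈ 6.5372e-7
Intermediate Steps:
F = 1528343 + sqrt(1396265) (F = (1664789 - 136446) + sqrt(179**2 + (-1168)**2) = 1528343 + sqrt(32041 + 1364224) = 1528343 + sqrt(1396265) ≈ 1.5295e+6)
1/(F + t(180)) = 1/((1528343 + sqrt(1396265)) + 180) = 1/(1528523 + sqrt(1396265))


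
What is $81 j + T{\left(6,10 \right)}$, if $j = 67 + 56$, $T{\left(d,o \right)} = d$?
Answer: $9969$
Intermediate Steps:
$j = 123$
$81 j + T{\left(6,10 \right)} = 81 \cdot 123 + 6 = 9963 + 6 = 9969$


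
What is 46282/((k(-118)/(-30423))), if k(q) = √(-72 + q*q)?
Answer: -704018643*√3463/3463 ≈ -1.1963e+7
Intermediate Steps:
k(q) = √(-72 + q²)
46282/((k(-118)/(-30423))) = 46282/((√(-72 + (-118)²)/(-30423))) = 46282/((√(-72 + 13924)*(-1/30423))) = 46282/((√13852*(-1/30423))) = 46282/(((2*√3463)*(-1/30423))) = 46282/((-2*√3463/30423)) = 46282*(-30423*√3463/6926) = -704018643*√3463/3463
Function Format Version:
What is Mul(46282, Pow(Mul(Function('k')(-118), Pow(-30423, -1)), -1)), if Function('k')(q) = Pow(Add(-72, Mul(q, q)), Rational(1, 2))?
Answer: Mul(Rational(-704018643, 3463), Pow(3463, Rational(1, 2))) ≈ -1.1963e+7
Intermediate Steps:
Function('k')(q) = Pow(Add(-72, Pow(q, 2)), Rational(1, 2))
Mul(46282, Pow(Mul(Function('k')(-118), Pow(-30423, -1)), -1)) = Mul(46282, Pow(Mul(Pow(Add(-72, Pow(-118, 2)), Rational(1, 2)), Pow(-30423, -1)), -1)) = Mul(46282, Pow(Mul(Pow(Add(-72, 13924), Rational(1, 2)), Rational(-1, 30423)), -1)) = Mul(46282, Pow(Mul(Pow(13852, Rational(1, 2)), Rational(-1, 30423)), -1)) = Mul(46282, Pow(Mul(Mul(2, Pow(3463, Rational(1, 2))), Rational(-1, 30423)), -1)) = Mul(46282, Pow(Mul(Rational(-2, 30423), Pow(3463, Rational(1, 2))), -1)) = Mul(46282, Mul(Rational(-30423, 6926), Pow(3463, Rational(1, 2)))) = Mul(Rational(-704018643, 3463), Pow(3463, Rational(1, 2)))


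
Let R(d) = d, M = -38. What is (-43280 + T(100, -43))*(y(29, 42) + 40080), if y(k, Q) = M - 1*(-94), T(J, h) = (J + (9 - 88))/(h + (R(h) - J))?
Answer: -53849808956/31 ≈ -1.7371e+9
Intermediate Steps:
T(J, h) = (-79 + J)/(-J + 2*h) (T(J, h) = (J + (9 - 88))/(h + (h - J)) = (J - 79)/(-J + 2*h) = (-79 + J)/(-J + 2*h))
y(k, Q) = 56 (y(k, Q) = -38 - 1*(-94) = -38 + 94 = 56)
(-43280 + T(100, -43))*(y(29, 42) + 40080) = (-43280 + (-79 + 100)/(-1*100 + 2*(-43)))*(56 + 40080) = (-43280 + 21/(-100 - 86))*40136 = (-43280 + 21/(-186))*40136 = (-43280 - 1/186*21)*40136 = (-43280 - 7/62)*40136 = -2683367/62*40136 = -53849808956/31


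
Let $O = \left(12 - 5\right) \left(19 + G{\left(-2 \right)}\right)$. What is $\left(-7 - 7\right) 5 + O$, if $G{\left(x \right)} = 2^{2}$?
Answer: $91$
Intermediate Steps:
$G{\left(x \right)} = 4$
$O = 161$ ($O = \left(12 - 5\right) \left(19 + 4\right) = 7 \cdot 23 = 161$)
$\left(-7 - 7\right) 5 + O = \left(-7 - 7\right) 5 + 161 = \left(-14\right) 5 + 161 = -70 + 161 = 91$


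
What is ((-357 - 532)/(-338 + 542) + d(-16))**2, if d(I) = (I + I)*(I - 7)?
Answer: 22277055025/41616 ≈ 5.3530e+5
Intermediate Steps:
d(I) = 2*I*(-7 + I) (d(I) = (2*I)*(-7 + I) = 2*I*(-7 + I))
((-357 - 532)/(-338 + 542) + d(-16))**2 = ((-357 - 532)/(-338 + 542) + 2*(-16)*(-7 - 16))**2 = (-889/204 + 2*(-16)*(-23))**2 = (-889*1/204 + 736)**2 = (-889/204 + 736)**2 = (149255/204)**2 = 22277055025/41616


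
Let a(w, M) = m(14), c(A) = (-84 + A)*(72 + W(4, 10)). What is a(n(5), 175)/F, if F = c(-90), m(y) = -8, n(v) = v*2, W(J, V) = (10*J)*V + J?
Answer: 1/10353 ≈ 9.6590e-5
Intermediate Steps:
W(J, V) = J + 10*J*V (W(J, V) = 10*J*V + J = J + 10*J*V)
n(v) = 2*v
c(A) = -39984 + 476*A (c(A) = (-84 + A)*(72 + 4*(1 + 10*10)) = (-84 + A)*(72 + 4*(1 + 100)) = (-84 + A)*(72 + 4*101) = (-84 + A)*(72 + 404) = (-84 + A)*476 = -39984 + 476*A)
a(w, M) = -8
F = -82824 (F = -39984 + 476*(-90) = -39984 - 42840 = -82824)
a(n(5), 175)/F = -8/(-82824) = -8*(-1/82824) = 1/10353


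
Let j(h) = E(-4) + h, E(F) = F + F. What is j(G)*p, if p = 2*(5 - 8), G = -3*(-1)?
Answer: 30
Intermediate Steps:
E(F) = 2*F
G = 3
j(h) = -8 + h (j(h) = 2*(-4) + h = -8 + h)
p = -6 (p = 2*(-3) = -6)
j(G)*p = (-8 + 3)*(-6) = -5*(-6) = 30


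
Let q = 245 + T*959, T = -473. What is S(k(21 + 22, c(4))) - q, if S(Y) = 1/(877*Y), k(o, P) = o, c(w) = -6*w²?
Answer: 17096734383/37711 ≈ 4.5336e+5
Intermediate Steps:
S(Y) = 1/(877*Y)
q = -453362 (q = 245 - 473*959 = 245 - 453607 = -453362)
S(k(21 + 22, c(4))) - q = 1/(877*(21 + 22)) - 1*(-453362) = (1/877)/43 + 453362 = (1/877)*(1/43) + 453362 = 1/37711 + 453362 = 17096734383/37711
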